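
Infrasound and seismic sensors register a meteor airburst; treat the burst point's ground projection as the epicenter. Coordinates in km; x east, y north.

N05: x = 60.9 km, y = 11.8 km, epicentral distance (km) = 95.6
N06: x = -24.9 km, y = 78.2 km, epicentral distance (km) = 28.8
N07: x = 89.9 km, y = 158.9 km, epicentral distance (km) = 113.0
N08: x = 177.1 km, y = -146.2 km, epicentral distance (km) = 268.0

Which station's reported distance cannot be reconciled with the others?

N08

Solve using three stations at a time. Using N05, N06, N07 (subtract circle equations pairwise → linear system) gives (x, y) ≈ (2.4, 87.4).
Distances from that point to each station vs reported:
  N05: calculated 95.6 vs reported 95.6 → residual 0.0 km
  N06: calculated 28.8 vs reported 28.8 → residual 0.0 km
  N07: calculated 113.0 vs reported 113.0 → residual 0.0 km
  N08: calculated 291.7 vs reported 268.0 → residual 23.7 km
N05, N06, N07 are mutually consistent (residuals ≈ 0); N08 is off by 23.7 km.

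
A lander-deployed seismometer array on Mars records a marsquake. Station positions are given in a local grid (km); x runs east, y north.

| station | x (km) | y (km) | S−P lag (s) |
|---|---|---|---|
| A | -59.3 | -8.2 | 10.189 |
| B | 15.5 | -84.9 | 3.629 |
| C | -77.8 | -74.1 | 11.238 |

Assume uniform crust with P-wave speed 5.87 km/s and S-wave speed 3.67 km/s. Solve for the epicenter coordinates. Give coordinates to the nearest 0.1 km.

Distance from S−P lag: d = Δt · v_P v_S / (v_P − v_S) = Δt · (5.87·3.67)/(5.87−3.67) ≈ 9.7922·Δt.
So d_A = 99.77, d_B = 35.54, d_C = 110.05 km.
Circle about each station: (x + 59.3)² + (y + 8.2)² = 99.77²; (x − 15.5)² + (y + 84.9)² = 35.54²; (x + 77.8)² + (y + 74.1)² = 110.05².
Subtracting pairs of circle equations eliminates x²+y² and gives linear equations (the radical axes):
149.6 x − 153.4 y = 12555.49
-37.0 x − 131.8 y = 5802.97
Solving the 2×2 system: x ≈ 30.1, y ≈ -52.5 km.

30.1 km east, -52.5 km north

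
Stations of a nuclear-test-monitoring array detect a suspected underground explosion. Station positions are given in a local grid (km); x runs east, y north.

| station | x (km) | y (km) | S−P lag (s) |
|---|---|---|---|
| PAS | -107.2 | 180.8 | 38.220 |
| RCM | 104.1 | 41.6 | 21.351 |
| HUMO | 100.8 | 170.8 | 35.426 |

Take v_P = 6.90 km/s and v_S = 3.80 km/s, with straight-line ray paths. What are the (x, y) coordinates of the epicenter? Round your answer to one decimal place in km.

Distance from S−P lag: d = Δt · v_P v_S / (v_P − v_S) = Δt · (6.90·3.80)/(6.90−3.80) ≈ 8.4581·Δt.
So d_PAS = 323.27, d_RCM = 180.59, d_HUMO = 299.64 km.
Circle about each station: (x + 107.2)² + (y − 180.8)² = 323.27²; (x − 104.1)² + (y − 41.6)² = 180.59²; (x − 100.8)² + (y − 170.8)² = 299.64².
Subtracting the PAS equation from the RCM and HUMO equations removes the quadratic terms:
422.6 x − 278.4 y = 40277.63
416.0 x − 20.0 y = 9872.16
Solving the 2×2 system: x ≈ 18.1, y ≈ -117.2 km.

(18.1, -117.2)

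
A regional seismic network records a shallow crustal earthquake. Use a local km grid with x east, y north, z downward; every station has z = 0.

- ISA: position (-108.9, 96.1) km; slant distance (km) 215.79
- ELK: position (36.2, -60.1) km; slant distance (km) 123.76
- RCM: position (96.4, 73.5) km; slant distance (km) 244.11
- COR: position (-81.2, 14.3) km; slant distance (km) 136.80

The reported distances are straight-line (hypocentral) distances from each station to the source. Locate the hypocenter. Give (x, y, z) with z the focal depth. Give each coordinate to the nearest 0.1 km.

(-58.6, -102.7, 67.2)

Each station gives a sphere (x−x_i)² + (y−y_i)² + z² = d_i² (stations at z=0).
Subtracting the ISA sphere from ELK and RCM: z² cancels, leaving linear equations in x and y:
290.2 x − 312.4 y = 15076.82
410.6 x − 45.2 y = -19423.58
Solving: x ≈ -58.612, y ≈ -102.708 km (keep extra digits for the depth step; rounded: -58.6, -102.7).
Then from the ISA sphere: z² = 215.79² − (x + 108.9)² − (y − 96.1)² with x = -58.612, y = -102.708, so z ≈ 67.170 ≈ 67.2 km.
Check against COR (with the unrounded solution): distance 136.80 ≈ 136.80 km. ✓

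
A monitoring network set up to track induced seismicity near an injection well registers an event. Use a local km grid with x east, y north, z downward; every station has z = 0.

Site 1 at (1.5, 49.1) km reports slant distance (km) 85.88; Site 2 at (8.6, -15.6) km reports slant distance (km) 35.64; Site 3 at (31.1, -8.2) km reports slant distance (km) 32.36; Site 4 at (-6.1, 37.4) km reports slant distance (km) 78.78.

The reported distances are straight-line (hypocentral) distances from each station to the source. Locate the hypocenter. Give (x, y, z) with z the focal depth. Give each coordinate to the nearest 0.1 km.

Each station gives a sphere (x−x_i)² + (y−y_i)² + z² = d_i² (stations at z=0).
Subtracting the Site 1 sphere from Site 2 and Site 3: z² cancels, leaving linear equations in x and y:
14.2 x − 129.4 y = 4009.42
59.2 x − 114.6 y = 4949.59
Solving: x ≈ 30.000, y ≈ -27.693 km (keep extra digits for the depth step; rounded: 30.0, -27.7).
Then from the Site 1 sphere: z² = 85.88² − (x − 1.5)² − (y − 49.1)² with x = 30.000, y = -27.693, so z ≈ 25.806 ≈ 25.8 km.
Check against Site 4 (with the unrounded solution): distance 78.78 ≈ 78.78 km. ✓

x ≈ 30.0 km, y ≈ -27.7 km, depth ≈ 25.8 km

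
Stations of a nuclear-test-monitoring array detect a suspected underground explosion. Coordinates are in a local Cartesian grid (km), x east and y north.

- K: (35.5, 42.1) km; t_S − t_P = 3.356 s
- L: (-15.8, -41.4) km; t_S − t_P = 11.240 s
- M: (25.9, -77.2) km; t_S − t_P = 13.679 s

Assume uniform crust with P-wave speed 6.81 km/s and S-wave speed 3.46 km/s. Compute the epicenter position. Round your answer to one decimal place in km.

Distance from S−P lag: d = Δt · v_P v_S / (v_P − v_S) = Δt · (6.81·3.46)/(6.81−3.46) ≈ 7.0336·Δt.
So d_K = 23.60, d_L = 79.06, d_M = 96.21 km.
Circle about each station: (x − 35.5)² + (y − 42.1)² = 23.60²; (x + 15.8)² + (y + 41.4)² = 79.06²; (x − 25.9)² + (y + 77.2)² = 96.21².
Subtracting pairs of circle equations eliminates x²+y² and gives linear equations (the radical axes):
-102.6 x − 167.0 y = -6762.58
-19.2 x − 238.6 y = -5101.41
Solving the 2×2 system: x ≈ 35.8, y ≈ 18.5 km.

(35.8, 18.5)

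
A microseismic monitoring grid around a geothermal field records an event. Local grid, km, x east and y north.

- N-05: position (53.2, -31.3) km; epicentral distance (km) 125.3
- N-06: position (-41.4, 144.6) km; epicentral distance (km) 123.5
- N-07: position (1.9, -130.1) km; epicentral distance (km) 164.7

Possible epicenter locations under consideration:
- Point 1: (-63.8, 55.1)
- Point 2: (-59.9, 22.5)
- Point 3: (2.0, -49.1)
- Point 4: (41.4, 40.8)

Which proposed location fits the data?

Point 2

For each candidate, compare |candidate − station| to the reported distance:
Point 1: residuals N-05 20.1, N-06 31.2, N-07 31.8 → max 31.8 km
Point 2: residuals N-05 0.1, N-06 0.0, N-07 0.1 → max 0.1 km
Point 3: residuals N-05 71.1, N-06 75.0, N-07 83.7 → max 83.7 km
Point 4: residuals N-05 52.2, N-06 9.3, N-07 10.7 → max 52.2 km
Only Point 2 has all residuals ≈ 0.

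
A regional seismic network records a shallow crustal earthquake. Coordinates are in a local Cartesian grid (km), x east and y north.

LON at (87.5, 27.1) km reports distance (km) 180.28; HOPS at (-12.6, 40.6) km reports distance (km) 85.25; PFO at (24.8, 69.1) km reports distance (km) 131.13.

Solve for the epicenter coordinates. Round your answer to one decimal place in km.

Circle about each station: (x − 87.5)² + (y − 27.1)² = 180.28²; (x + 12.6)² + (y − 40.6)² = 85.25²; (x − 24.8)² + (y − 69.1)² = 131.13².
Subtracting pairs of circle equations eliminates x²+y² and gives linear equations (the radical axes):
-200.2 x + 27.0 y = 18649.78
-125.4 x + 84.0 y = 12304.99
Solving the 2×2 system: x ≈ -91.9, y ≈ 9.3 km.
Check against LON (with the unrounded x, y): √((x − 87.5)²+(y − 27.1)²) = 180.28 ≈ 180.28 km. ✓

x ≈ -91.9 km, y ≈ 9.3 km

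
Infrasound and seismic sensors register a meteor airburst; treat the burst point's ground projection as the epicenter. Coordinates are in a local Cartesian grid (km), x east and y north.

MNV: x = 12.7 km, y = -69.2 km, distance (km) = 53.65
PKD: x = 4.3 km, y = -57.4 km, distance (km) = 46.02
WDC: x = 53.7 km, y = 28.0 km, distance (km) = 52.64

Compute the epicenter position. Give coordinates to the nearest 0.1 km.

27.4 km east, -17.6 km north

Circle about each station: (x − 12.7)² + (y + 69.2)² = 53.65²; (x − 4.3)² + (y + 57.4)² = 46.02²; (x − 53.7)² + (y − 28.0)² = 52.64².
Subtracting the MNV equation from the PKD and WDC equations removes the quadratic terms:
-16.8 x + 23.6 y = -876.20
82.0 x + 194.4 y = -1174.89
Solving the 2×2 system: x ≈ 27.4, y ≈ -17.6 km.
Check against MNV (with the unrounded x, y): √((x − 12.7)²+(y + 69.2)²) = 53.65 ≈ 53.65 km. ✓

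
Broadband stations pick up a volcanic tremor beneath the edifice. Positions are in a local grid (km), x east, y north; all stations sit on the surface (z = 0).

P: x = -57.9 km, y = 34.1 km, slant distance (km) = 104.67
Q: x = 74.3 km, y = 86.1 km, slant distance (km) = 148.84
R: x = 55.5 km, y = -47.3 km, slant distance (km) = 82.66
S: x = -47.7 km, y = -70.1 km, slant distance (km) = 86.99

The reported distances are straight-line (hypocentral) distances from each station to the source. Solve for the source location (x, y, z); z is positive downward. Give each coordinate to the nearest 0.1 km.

(0.9, -29.0, 59.3)

Each station gives a sphere (x−x_i)² + (y−y_i)² + z² = d_i² (stations at z=0).
Subtracting the P sphere from Q and R: z² cancels, leaving linear equations in x and y:
264.4 x + 104.0 y = -2779.06
226.8 x − 162.8 y = 4925.45
Solving: x ≈ 0.898, y ≈ -29.004 km (keep extra digits for the depth step; rounded: 0.9, -29.0).
Then from the P sphere: z² = 104.67² − (x + 57.9)² − (y − 34.1)² with x = 0.898, y = -29.004, so z ≈ 59.300 ≈ 59.3 km.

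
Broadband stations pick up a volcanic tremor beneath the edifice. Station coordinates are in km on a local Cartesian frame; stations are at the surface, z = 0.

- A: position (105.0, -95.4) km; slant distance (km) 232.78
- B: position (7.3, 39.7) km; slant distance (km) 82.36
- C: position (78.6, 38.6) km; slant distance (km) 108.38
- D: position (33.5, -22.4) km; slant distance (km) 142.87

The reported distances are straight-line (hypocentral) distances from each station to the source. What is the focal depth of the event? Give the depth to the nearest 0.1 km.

36.1 km

Each station gives a sphere (x−x_i)² + (y−y_i)² + z² = d_i² (stations at z=0).
Subtracting the A sphere from B and C: z² cancels, leaving linear equations in x and y:
-195.4 x + 270.2 y = 28906.58
-52.8 x + 268.0 y = 29982.06
Solving: x ≈ 9.296, y ≈ 113.705 km (keep extra digits for the depth step; rounded: 9.3, 113.7).
Then from the A sphere: z² = 232.78² − (x − 105.0)² − (y + 95.4)² with x = 9.296, y = 113.705, so z ≈ 36.088 ≈ 36.1 km.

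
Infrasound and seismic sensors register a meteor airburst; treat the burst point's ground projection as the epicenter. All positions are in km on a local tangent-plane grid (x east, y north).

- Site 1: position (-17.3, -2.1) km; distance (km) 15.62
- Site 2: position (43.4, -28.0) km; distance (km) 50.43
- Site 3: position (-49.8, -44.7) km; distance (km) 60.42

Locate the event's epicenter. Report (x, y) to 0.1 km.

-2.5 km east, -7.1 km north

Circle about each station: (x + 17.3)² + (y + 2.1)² = 15.62²; (x − 43.4)² + (y + 28.0)² = 50.43²; (x + 49.8)² + (y + 44.7)² = 60.42².
Subtracting the Site 1 equation from the Site 2 and Site 3 equations removes the quadratic terms:
121.4 x − 51.8 y = 64.66
-65.0 x − 85.2 y = 767.84
Solving the 2×2 system: x ≈ -2.5, y ≈ -7.1 km.
Check against Site 1 (with the unrounded x, y): √((x + 17.3)²+(y + 2.1)²) = 15.62 ≈ 15.62 km. ✓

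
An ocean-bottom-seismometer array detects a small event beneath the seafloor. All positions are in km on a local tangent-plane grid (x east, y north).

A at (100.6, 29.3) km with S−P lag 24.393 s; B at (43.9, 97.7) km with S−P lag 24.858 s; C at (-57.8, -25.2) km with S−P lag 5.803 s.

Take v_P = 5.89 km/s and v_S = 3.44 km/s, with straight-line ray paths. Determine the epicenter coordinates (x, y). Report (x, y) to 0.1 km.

x ≈ -75.0 km, y ≈ -70.0 km

Distance from S−P lag: d = Δt · v_P v_S / (v_P − v_S) = Δt · (5.89·3.44)/(5.89−3.44) ≈ 8.2700·Δt.
So d_A = 201.73, d_B = 205.58, d_C = 47.99 km.
Circle about each station: (x − 100.6)² + (y − 29.3)² = 201.73²; (x − 43.9)² + (y − 97.7)² = 205.58²; (x + 57.8)² + (y + 25.2)² = 47.99².
Subtracting pairs of circle equations eliminates x²+y² and gives linear equations (the radical axes):
-113.4 x + 136.8 y = -1074.49
-316.8 x − 109.0 y = 31388.98
Solving the 2×2 system: x ≈ -75.0, y ≈ -70.0 km.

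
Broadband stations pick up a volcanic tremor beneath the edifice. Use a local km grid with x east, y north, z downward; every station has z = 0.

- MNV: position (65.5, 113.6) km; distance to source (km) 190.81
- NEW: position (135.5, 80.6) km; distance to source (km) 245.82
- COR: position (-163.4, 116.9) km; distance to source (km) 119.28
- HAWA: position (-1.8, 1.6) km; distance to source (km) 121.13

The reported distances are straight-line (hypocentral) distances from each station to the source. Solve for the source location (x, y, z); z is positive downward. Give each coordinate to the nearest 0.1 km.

(-98.5, 38.9, 62.7)

Each station gives a sphere (x−x_i)² + (y−y_i)² + z² = d_i² (stations at z=0).
Subtracting the MNV sphere from NEW and COR: z² cancels, leaving linear equations in x and y:
140.0 x − 66.0 y = -16357.62
-457.8 x + 6.6 y = 45350.70
Solving: x ≈ -98.501, y ≈ 38.900 km (keep extra digits for the depth step; rounded: -98.5, 38.9).
Then from the MNV sphere: z² = 190.81² − (x − 65.5)² − (y − 113.6)² with x = -98.501, y = 38.900, so z ≈ 62.706 ≈ 62.7 km.
Check against HAWA (with the unrounded solution): distance 121.14 ≈ 121.13 km. ✓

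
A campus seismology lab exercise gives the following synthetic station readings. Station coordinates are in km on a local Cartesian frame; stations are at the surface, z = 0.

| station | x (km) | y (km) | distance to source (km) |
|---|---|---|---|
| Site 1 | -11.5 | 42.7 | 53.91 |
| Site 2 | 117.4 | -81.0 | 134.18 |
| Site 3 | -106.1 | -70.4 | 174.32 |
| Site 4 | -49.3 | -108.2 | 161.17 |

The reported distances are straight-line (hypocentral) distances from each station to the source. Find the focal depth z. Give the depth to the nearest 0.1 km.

depth ≈ 13.2 km

Each station gives a sphere (x−x_i)² + (y−y_i)² + z² = d_i² (stations at z=0).
Subtracting the Site 1 sphere from Site 2 and Site 3: z² cancels, leaving linear equations in x and y:
257.8 x − 247.4 y = 3290.24
-189.2 x − 226.2 y = -13223.34
Solving: x ≈ 38.200, y ≈ 26.507 km (keep extra digits for the depth step; rounded: 38.2, 26.5).
Then from the Site 1 sphere: z² = 53.91² − (x + 11.5)² − (y − 42.7)² with x = 38.200, y = 26.507, so z ≈ 13.190 ≈ 13.2 km.
Check against Site 4 (with the unrounded solution): distance 161.17 ≈ 161.17 km. ✓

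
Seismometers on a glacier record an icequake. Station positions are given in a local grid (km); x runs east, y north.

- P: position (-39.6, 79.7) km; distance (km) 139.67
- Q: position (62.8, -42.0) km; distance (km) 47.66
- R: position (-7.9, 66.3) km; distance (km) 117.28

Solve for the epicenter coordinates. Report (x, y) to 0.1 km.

Circle about each station: (x + 39.6)² + (y − 79.7)² = 139.67²; (x − 62.8)² + (y + 42.0)² = 47.66²; (x + 7.9)² + (y − 66.3)² = 117.28².
Subtracting the P equation from the Q and R equations removes the quadratic terms:
204.8 x − 243.4 y = 15023.82
63.4 x − 26.8 y = 2290.96
Solving the 2×2 system: x ≈ 15.6, y ≈ -48.6 km.
Check against P (with the unrounded x, y): √((x + 39.6)²+(y − 79.7)²) = 139.67 ≈ 139.67 km. ✓

15.6 km east, -48.6 km north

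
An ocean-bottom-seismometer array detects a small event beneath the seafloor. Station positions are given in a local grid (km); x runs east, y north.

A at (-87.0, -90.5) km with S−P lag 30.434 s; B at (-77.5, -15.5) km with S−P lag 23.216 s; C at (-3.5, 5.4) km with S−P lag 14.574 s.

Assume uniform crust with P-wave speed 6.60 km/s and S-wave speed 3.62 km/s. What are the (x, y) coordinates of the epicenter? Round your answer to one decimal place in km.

(73.6, 93.2)

Distance from S−P lag: d = Δt · v_P v_S / (v_P − v_S) = Δt · (6.60·3.62)/(6.60−3.62) ≈ 8.0174·Δt.
So d_A = 244.00, d_B = 186.13, d_C = 116.85 km.
Circle about each station: (x + 87.0)² + (y + 90.5)² = 244.00²; (x + 77.5)² + (y + 15.5)² = 186.13²; (x + 3.5)² + (y − 5.4)² = 116.85².
Subtracting the A equation from the B and C equations removes the quadratic terms:
19.0 x + 150.0 y = 15378.87
167.0 x + 191.8 y = 30164.24
Solving the 2×2 system: x ≈ 73.6, y ≈ 93.2 km.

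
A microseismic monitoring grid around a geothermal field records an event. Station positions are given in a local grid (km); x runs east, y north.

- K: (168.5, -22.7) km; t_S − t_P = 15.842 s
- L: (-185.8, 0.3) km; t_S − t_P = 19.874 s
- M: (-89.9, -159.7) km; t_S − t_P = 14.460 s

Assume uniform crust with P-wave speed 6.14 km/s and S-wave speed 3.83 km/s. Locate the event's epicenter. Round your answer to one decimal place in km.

Distance from S−P lag: d = Δt · v_P v_S / (v_P − v_S) = Δt · (6.14·3.83)/(6.14−3.83) ≈ 10.1802·Δt.
So d_K = 161.27, d_L = 202.32, d_M = 147.21 km.
Circle about each station: (x − 168.5)² + (y + 22.7)² = 161.27²; (x + 185.8)² + (y − 0.3)² = 202.32²; (x + 89.9)² + (y + 159.7)² = 147.21².
Subtracting the K equation from the L and M equations removes the quadratic terms:
-708.6 x + 46.0 y = -9311.18
-516.8 x − 274.0 y = 9015.79
Solving the 2×2 system: x ≈ 9.8, y ≈ -51.4 km.
Check against K (with the unrounded x, y): √((x − 168.5)²+(y + 22.7)²) = 161.27 ≈ 161.27 km. ✓

x ≈ 9.8 km, y ≈ -51.4 km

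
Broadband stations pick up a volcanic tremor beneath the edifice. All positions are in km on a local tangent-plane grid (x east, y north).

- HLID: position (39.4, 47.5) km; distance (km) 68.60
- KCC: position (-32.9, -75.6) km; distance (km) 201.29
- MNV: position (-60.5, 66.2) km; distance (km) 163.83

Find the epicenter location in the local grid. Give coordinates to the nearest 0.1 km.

Circle about each station: (x − 39.4)² + (y − 47.5)² = 68.60²; (x + 32.9)² + (y + 75.6)² = 201.29²; (x + 60.5)² + (y − 66.2)² = 163.83².
Subtracting the HLID equation from the KCC and MNV equations removes the quadratic terms:
-144.6 x − 246.2 y = -32822.54
-199.8 x + 37.4 y = -17900.23
Solving the 2×2 system: x ≈ 103.2, y ≈ 72.7 km.

(103.2, 72.7)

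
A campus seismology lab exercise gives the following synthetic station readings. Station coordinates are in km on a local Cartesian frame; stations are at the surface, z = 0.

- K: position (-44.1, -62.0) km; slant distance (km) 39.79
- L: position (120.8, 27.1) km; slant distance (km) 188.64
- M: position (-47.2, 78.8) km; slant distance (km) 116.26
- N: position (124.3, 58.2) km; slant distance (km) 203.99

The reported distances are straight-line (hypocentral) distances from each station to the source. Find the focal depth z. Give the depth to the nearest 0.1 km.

26.0 km

Each station gives a sphere (x−x_i)² + (y−y_i)² + z² = d_i² (stations at z=0).
Subtracting the K sphere from L and M: z² cancels, leaving linear equations in x and y:
329.8 x + 178.2 y = -24463.57
-6.2 x + 281.6 y = -9284.67
Solving: x ≈ -55.699, y ≈ -34.197 km (keep extra digits for the depth step; rounded: -55.7, -34.2).
Then from the K sphere: z² = 39.79² − (x + 44.1)² − (y + 62.0)² with x = -55.699, y = -34.197, so z ≈ 25.994 ≈ 26.0 km.
Check against N (with the unrounded solution): distance 203.99 ≈ 203.99 km. ✓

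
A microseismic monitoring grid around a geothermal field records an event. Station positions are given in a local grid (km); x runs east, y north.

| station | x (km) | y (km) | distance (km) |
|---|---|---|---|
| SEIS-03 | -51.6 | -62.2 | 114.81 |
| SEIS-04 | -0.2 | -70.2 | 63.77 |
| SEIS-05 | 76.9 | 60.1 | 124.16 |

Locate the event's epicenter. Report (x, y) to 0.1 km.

Circle about each station: (x + 51.6)² + (y + 62.2)² = 114.81²; (x + 0.2)² + (y + 70.2)² = 63.77²; (x − 76.9)² + (y − 60.1)² = 124.16².
Subtracting pairs of circle equations eliminates x²+y² and gives linear equations (the radical axes):
102.8 x − 16.0 y = 7511.40
257.0 x + 244.6 y = 759.85
Solving the 2×2 system: x ≈ 63.2, y ≈ -63.3 km.

(63.2, -63.3)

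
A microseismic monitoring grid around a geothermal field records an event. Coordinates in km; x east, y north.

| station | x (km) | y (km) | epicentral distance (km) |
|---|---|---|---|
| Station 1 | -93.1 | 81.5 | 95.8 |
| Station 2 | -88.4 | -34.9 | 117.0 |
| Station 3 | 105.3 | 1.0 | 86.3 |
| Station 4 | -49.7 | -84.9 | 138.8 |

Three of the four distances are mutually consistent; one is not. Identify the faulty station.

Station 3

Solve using three stations at a time. Using Station 1, Station 2, Station 4 (subtract circle equations pairwise → linear system) gives (x, y) ≈ (-4.0, 46.2).
Distances from that point to each station vs reported:
  Station 1: calculated 95.8 vs reported 95.8 → residual 0.0 km
  Station 2: calculated 117.0 vs reported 117.0 → residual 0.0 km
  Station 3: calculated 118.3 vs reported 86.3 → residual 32.0 km
  Station 4: calculated 138.8 vs reported 138.8 → residual 0.0 km
Station 1, Station 2, Station 4 are mutually consistent (residuals ≈ 0); Station 3 is off by 32.0 km.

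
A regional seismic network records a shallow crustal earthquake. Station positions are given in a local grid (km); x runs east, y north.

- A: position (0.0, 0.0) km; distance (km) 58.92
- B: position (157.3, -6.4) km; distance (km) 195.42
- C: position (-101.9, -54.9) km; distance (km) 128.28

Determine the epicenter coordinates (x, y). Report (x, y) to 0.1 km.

Circle about each station: x² + y² = 58.92²; (x − 157.3)² + (y + 6.4)² = 195.42²; (x + 101.9)² + (y + 54.9)² = 128.28².
Subtracting pairs of circle equations eliminates x²+y² and gives linear equations (the radical axes):
314.6 x − 12.8 y = -9933.16
-203.8 x − 109.8 y = 413.43
Solving the 2×2 system: x ≈ -29.5, y ≈ 51.0 km.

x ≈ -29.5 km, y ≈ 51.0 km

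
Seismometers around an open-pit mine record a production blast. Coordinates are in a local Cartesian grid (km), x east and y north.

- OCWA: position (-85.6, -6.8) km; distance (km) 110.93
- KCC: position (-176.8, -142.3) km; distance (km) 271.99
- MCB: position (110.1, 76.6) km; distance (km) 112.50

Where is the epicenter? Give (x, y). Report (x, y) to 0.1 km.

Circle about each station: (x + 85.6)² + (y + 6.8)² = 110.93²; (x + 176.8)² + (y + 142.3)² = 271.99²; (x − 110.1)² + (y − 76.6)² = 112.50².
Subtracting the OCWA equation from the KCC and MCB equations removes the quadratic terms:
-182.4 x − 271.0 y = -17539.17
391.4 x + 166.8 y = 10265.18
Solving the 2×2 system: x ≈ -1.9, y ≈ 66.0 km.

x ≈ -1.9 km, y ≈ 66.0 km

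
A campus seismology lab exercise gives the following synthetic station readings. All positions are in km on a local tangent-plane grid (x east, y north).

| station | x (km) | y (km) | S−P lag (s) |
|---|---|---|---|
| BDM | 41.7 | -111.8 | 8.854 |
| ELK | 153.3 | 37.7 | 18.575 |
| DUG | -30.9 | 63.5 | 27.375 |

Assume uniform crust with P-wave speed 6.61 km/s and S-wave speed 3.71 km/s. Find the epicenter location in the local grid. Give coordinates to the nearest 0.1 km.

Distance from S−P lag: d = Δt · v_P v_S / (v_P − v_S) = Δt · (6.61·3.71)/(6.61−3.71) ≈ 8.4562·Δt.
So d_BDM = 74.87, d_ELK = 157.07, d_DUG = 231.49 km.
Circle about each station: (x − 41.7)² + (y + 111.8)² = 74.87²; (x − 153.3)² + (y − 37.7)² = 157.07²; (x + 30.9)² + (y − 63.5)² = 231.49².
Subtracting pairs of circle equations eliminates x²+y² and gives linear equations (the radical axes):
223.2 x + 299.0 y = -8381.42
-145.2 x + 350.6 y = -57233.17
Solving the 2×2 system: x ≈ 116.5, y ≈ -115.0 km.
Check against BDM (with the unrounded x, y): √((x − 41.7)²+(y + 111.8)²) = 74.87 ≈ 74.87 km. ✓

116.5 km east, -115.0 km north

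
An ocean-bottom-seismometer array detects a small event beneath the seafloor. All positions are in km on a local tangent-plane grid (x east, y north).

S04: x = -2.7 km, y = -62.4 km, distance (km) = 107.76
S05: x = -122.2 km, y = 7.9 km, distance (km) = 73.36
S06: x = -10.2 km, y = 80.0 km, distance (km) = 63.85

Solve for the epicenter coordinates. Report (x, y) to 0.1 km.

(-53.2, 32.8)

Circle about each station: (x + 2.7)² + (y + 62.4)² = 107.76²; (x + 122.2)² + (y − 7.9)² = 73.36²; (x + 10.2)² + (y − 80.0)² = 63.85².
Subtracting pairs of circle equations eliminates x²+y² and gives linear equations (the radical axes):
-239.0 x + 140.6 y = 17324.73
-15.0 x + 284.8 y = 10138.39
Solving the 2×2 system: x ≈ -53.2, y ≈ 32.8 km.
Check against S04 (with the unrounded x, y): √((x + 2.7)²+(y + 62.4)²) = 107.76 ≈ 107.76 km. ✓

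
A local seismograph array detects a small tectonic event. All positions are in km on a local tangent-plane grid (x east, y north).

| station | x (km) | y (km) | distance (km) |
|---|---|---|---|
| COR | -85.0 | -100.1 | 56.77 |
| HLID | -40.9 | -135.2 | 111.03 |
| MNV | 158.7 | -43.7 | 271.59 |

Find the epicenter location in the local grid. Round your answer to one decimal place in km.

Circle about each station: (x + 85.0)² + (y + 100.1)² = 56.77²; (x + 40.9)² + (y + 135.2)² = 111.03²; (x − 158.7)² + (y + 43.7)² = 271.59².
Subtracting pairs of circle equations eliminates x²+y² and gives linear equations (the radical axes):
88.2 x − 70.2 y = -6397.99
487.4 x + 112.8 y = -60687.93
Solving the 2×2 system: x ≈ -112.8, y ≈ -50.6 km.

(-112.8, -50.6)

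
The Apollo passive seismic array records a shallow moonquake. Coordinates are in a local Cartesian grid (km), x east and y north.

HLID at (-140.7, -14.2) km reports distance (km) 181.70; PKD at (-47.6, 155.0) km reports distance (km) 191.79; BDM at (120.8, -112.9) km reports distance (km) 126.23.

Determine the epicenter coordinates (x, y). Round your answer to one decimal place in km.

Circle about each station: (x + 140.7)² + (y + 14.2)² = 181.70²; (x + 47.6)² + (y − 155.0)² = 191.79²; (x − 120.8)² + (y + 112.9)² = 126.23².
Subtracting the HLID equation from the PKD and BDM equations removes the quadratic terms:
186.2 x + 338.4 y = 2524.12
523.0 x − 197.4 y = 24421.80
Solving the 2×2 system: x ≈ 41.0, y ≈ -15.1 km.
Check against HLID (with the unrounded x, y): √((x + 140.7)²+(y + 14.2)²) = 181.70 ≈ 181.70 km. ✓

41.0 km east, -15.1 km north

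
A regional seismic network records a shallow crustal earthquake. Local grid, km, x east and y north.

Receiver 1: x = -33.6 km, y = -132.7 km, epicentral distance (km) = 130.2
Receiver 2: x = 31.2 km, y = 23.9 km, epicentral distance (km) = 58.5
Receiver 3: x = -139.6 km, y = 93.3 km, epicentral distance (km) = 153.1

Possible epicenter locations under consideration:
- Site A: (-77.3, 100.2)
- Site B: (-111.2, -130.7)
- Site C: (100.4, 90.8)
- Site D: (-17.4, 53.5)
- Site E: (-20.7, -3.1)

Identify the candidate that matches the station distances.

Site E

For each candidate, compare |candidate − station| to the reported distance:
Site A: residuals Receiver 1 106.8, Receiver 2 74.1, Receiver 3 90.4 → max 106.8 km
Site B: residuals Receiver 1 52.6, Receiver 2 151.7, Receiver 3 72.7 → max 151.7 km
Site C: residuals Receiver 1 130.4, Receiver 2 37.8, Receiver 3 86.9 → max 130.4 km
Site D: residuals Receiver 1 56.7, Receiver 2 1.6, Receiver 3 24.6 → max 56.7 km
Site E: residuals Receiver 1 0.0, Receiver 2 0.0, Receiver 3 0.0 → max 0.0 km
Only Site E has all residuals ≈ 0.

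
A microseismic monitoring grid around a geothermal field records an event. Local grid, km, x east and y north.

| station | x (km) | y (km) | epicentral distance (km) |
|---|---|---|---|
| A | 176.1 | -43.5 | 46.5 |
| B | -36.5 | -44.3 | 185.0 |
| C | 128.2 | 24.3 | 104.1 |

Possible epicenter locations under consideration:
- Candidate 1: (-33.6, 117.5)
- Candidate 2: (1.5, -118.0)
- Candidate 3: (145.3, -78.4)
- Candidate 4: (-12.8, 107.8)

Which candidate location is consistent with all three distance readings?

Candidate 3

For each candidate, compare |candidate − station| to the reported distance:
Candidate 1: residuals A 217.9, B 23.2, C 82.6 → max 217.9 km
Candidate 2: residuals A 143.3, B 102.1, C 86.4 → max 143.3 km
Candidate 3: residuals A 0.0, B 0.0, C 0.0 → max 0.0 km
Candidate 4: residuals A 195.5, B 31.1, C 59.8 → max 195.5 km
Only Candidate 3 has all residuals ≈ 0.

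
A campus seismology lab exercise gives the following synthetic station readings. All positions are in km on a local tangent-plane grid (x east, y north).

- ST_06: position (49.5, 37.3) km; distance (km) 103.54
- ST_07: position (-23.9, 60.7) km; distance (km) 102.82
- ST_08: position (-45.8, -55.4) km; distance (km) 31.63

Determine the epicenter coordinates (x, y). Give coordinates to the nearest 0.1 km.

Circle about each station: (x − 49.5)² + (y − 37.3)² = 103.54²; (x + 23.9)² + (y − 60.7)² = 102.82²; (x + 45.8)² + (y + 55.4)² = 31.63².
Subtracting pairs of circle equations eliminates x²+y² and gives linear equations (the radical axes):
-146.8 x + 46.8 y = 562.74
-190.6 x − 185.4 y = 11045.33
Solving the 2×2 system: x ≈ -17.2, y ≈ -41.9 km.
Check against ST_06 (with the unrounded x, y): √((x − 49.5)²+(y − 37.3)²) = 103.54 ≈ 103.54 km. ✓

-17.2 km east, -41.9 km north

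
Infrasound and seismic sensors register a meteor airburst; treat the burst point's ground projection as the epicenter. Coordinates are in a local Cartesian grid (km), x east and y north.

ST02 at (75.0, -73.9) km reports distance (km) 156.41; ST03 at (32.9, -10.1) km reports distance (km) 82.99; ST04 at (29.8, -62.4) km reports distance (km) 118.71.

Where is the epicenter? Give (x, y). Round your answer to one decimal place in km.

Circle about each station: (x − 75.0)² + (y + 73.9)² = 156.41²; (x − 32.9)² + (y + 10.1)² = 82.99²; (x − 29.8)² + (y + 62.4)² = 118.71².
Subtracting pairs of circle equations eliminates x²+y² and gives linear equations (the radical axes):
-84.2 x + 127.6 y = 7674.96
-90.4 x + 23.0 y = 4067.61
Solving the 2×2 system: x ≈ -35.7, y ≈ 36.6 km.

x ≈ -35.7 km, y ≈ 36.6 km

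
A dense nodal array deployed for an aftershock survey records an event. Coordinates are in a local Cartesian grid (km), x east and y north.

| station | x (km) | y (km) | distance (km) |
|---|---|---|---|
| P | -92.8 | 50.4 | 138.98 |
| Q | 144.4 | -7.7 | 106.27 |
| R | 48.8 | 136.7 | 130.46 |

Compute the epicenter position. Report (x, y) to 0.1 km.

x ≈ 39.1 km, y ≈ 6.6 km

Circle about each station: (x + 92.8)² + (y − 50.4)² = 138.98²; (x − 144.4)² + (y + 7.7)² = 106.27²; (x − 48.8)² + (y − 136.7)² = 130.46².
Subtracting the P equation from the Q and R equations removes the quadratic terms:
474.4 x − 116.2 y = 17780.78
283.2 x + 172.6 y = 12211.96
Solving the 2×2 system: x ≈ 39.1, y ≈ 6.6 km.
Check against P (with the unrounded x, y): √((x + 92.8)²+(y − 50.4)²) = 138.98 ≈ 138.98 km. ✓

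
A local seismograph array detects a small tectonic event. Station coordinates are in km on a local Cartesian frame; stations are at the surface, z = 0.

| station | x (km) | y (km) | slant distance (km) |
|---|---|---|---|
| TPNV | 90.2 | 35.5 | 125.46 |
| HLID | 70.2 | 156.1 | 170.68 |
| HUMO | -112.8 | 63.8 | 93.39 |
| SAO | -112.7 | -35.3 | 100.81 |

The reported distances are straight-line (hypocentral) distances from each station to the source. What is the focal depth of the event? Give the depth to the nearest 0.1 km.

Each station gives a sphere (x−x_i)² + (y−y_i)² + z² = d_i² (stations at z=0).
Subtracting the TPNV sphere from HLID and HUMO: z² cancels, leaving linear equations in x and y:
-40.0 x + 241.2 y = 6507.51
-406.0 x + 56.6 y = 14416.51
Solving: x ≈ -32.499, y ≈ 21.590 km (keep extra digits for the depth step; rounded: -32.5, 21.6).
Then from the TPNV sphere: z² = 125.46² − (x − 90.2)² − (y − 35.5)² with x = -32.499, y = 21.590, so z ≈ 22.174 ≈ 22.2 km.

z ≈ 22.2 km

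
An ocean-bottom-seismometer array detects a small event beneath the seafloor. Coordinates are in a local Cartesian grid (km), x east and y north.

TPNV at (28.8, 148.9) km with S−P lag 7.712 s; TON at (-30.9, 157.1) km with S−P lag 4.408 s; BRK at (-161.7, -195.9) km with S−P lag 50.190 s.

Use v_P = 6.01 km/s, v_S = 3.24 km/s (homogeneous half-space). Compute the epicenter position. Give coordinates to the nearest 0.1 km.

Distance from S−P lag: d = Δt · v_P v_S / (v_P − v_S) = Δt · (6.01·3.24)/(6.01−3.24) ≈ 7.0297·Δt.
So d_TPNV = 54.21, d_TON = 30.99, d_BRK = 352.82 km.
Circle about each station: (x − 28.8)² + (y − 148.9)² = 54.21²; (x + 30.9)² + (y − 157.1)² = 30.99²; (x + 161.7)² + (y + 195.9)² = 352.82².
Subtracting the TPNV equation from the TON and BRK equations removes the quadratic terms:
-119.4 x + 16.4 y = 4612.91
-381.0 x − 689.6 y = -80020.18
Solving the 2×2 system: x ≈ -21.1, y ≈ 127.7 km.
Check against TPNV (with the unrounded x, y): √((x − 28.8)²+(y − 148.9)²) = 54.21 ≈ 54.21 km. ✓

-21.1 km east, 127.7 km north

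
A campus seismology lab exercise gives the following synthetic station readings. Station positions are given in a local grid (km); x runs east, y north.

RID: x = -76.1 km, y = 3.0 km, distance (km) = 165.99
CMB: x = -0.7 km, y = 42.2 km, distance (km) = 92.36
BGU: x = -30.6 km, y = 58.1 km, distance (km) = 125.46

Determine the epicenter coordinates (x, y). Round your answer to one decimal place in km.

(89.0, 20.2)

Circle about each station: (x + 76.1)² + (y − 3.0)² = 165.99²; (x + 0.7)² + (y − 42.2)² = 92.36²; (x + 30.6)² + (y − 58.1)² = 125.46².
Subtracting the RID equation from the CMB and BGU equations removes the quadratic terms:
150.8 x + 78.4 y = 15003.43
91.0 x + 110.2 y = 10324.23
Solving the 2×2 system: x ≈ 89.0, y ≈ 20.2 km.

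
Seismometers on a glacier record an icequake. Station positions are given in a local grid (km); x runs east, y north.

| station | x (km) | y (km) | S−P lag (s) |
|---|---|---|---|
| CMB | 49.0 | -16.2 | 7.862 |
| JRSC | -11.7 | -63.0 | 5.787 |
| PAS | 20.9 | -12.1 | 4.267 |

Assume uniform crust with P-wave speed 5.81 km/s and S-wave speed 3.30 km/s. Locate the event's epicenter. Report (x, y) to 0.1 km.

Distance from S−P lag: d = Δt · v_P v_S / (v_P − v_S) = Δt · (5.81·3.30)/(5.81−3.30) ≈ 7.6386·Δt.
So d_CMB = 60.06, d_JRSC = 44.20, d_PAS = 32.59 km.
Circle about each station: (x − 49.0)² + (y + 16.2)² = 60.06²; (x + 11.7)² + (y + 63.0)² = 44.20²; (x − 20.9)² + (y + 12.1)² = 32.59².
Subtracting pairs of circle equations eliminates x²+y² and gives linear equations (the radical axes):
-121.4 x − 93.6 y = 3096.01
-56.2 x + 8.2 y = 464.88
Solving the 2×2 system: x ≈ -11.0, y ≈ -18.8 km.

(-11.0, -18.8)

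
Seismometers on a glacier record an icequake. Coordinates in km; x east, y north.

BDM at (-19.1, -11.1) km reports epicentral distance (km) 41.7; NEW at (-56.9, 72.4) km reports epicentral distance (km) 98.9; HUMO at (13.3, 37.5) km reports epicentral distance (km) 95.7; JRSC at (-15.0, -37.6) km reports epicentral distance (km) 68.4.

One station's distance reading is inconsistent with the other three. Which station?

Solve using three stations at a time. Using BDM, NEW, HUMO (subtract circle equations pairwise → linear system) gives (x, y) ≈ (-57.9, -26.5).
Distances from that point to each station vs reported:
  BDM: calculated 41.7 vs reported 41.7 → residual 0.0 km
  NEW: calculated 98.9 vs reported 98.9 → residual 0.0 km
  HUMO: calculated 95.7 vs reported 95.7 → residual 0.0 km
  JRSC: calculated 44.3 vs reported 68.4 → residual 24.1 km
BDM, NEW, HUMO are mutually consistent (residuals ≈ 0); JRSC is off by 24.1 km.

JRSC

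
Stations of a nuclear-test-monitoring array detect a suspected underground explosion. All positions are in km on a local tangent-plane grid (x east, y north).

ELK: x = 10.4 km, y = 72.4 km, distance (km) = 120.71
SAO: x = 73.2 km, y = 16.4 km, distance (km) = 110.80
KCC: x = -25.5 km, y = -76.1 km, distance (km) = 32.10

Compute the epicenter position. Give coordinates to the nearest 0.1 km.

Circle about each station: (x − 10.4)² + (y − 72.4)² = 120.71²; (x − 73.2)² + (y − 16.4)² = 110.80²; (x + 25.5)² + (y + 76.1)² = 32.10².
Subtracting pairs of circle equations eliminates x²+y² and gives linear equations (the radical axes):
125.6 x − 112.0 y = 2571.54
-71.8 x − 297.0 y = 14632.03
Solving the 2×2 system: x ≈ -19.3, y ≈ -44.6 km.

(-19.3, -44.6)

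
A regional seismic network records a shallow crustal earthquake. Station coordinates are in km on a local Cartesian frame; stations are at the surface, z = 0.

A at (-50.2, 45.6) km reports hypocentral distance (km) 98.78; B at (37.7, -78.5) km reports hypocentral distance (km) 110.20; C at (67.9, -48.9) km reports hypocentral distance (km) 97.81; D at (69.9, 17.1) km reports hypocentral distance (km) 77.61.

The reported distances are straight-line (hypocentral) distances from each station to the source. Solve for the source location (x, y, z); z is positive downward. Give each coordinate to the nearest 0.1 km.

x ≈ 20.9 km, y ≈ 12.4 km, depth ≈ 60.0 km

Each station gives a sphere (x−x_i)² + (y−y_i)² + z² = d_i² (stations at z=0).
Subtracting the A sphere from B and C: z² cancels, leaving linear equations in x and y:
175.8 x − 248.2 y = 597.59
236.2 x − 189.0 y = 2592.91
Solving: x ≈ 20.892, y ≈ 12.390 km (keep extra digits for the depth step; rounded: 20.9, 12.4).
Then from the A sphere: z² = 98.78² − (x + 50.2)² − (y − 45.6)² with x = 20.892, y = 12.390, so z ≈ 60.004 ≈ 60.0 km.
Check against D (with the unrounded solution): distance 77.62 ≈ 77.61 km. ✓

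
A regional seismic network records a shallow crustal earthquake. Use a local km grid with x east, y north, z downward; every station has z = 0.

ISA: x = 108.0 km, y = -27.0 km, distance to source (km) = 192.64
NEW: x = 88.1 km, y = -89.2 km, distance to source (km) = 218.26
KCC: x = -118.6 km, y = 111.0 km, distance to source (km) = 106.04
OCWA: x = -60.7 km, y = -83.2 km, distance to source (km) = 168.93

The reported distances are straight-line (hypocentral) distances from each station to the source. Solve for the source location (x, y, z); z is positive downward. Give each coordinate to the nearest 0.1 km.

(-44.1, 72.0, 64.6)

Each station gives a sphere (x−x_i)² + (y−y_i)² + z² = d_i² (stations at z=0).
Subtracting the ISA sphere from NEW and KCC: z² cancels, leaving linear equations in x and y:
-39.8 x − 124.4 y = -7202.01
-453.2 x + 276.0 y = 39859.65
Solving: x ≈ -44.101, y ≈ 72.004 km (keep extra digits for the depth step; rounded: -44.1, 72.0).
Then from the ISA sphere: z² = 192.64² − (x − 108.0)² − (y + 27.0)² with x = -44.101, y = 72.004, so z ≈ 64.604 ≈ 64.6 km.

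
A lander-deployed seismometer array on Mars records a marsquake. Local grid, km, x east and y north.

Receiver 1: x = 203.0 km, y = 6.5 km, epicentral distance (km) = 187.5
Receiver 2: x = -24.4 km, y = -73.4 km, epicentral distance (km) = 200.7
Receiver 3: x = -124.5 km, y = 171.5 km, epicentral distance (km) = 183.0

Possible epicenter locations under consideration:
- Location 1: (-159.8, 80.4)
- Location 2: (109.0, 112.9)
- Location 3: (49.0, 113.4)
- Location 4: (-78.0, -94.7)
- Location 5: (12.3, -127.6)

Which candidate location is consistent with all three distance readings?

For each candidate, compare |candidate − station| to the reported distance:
Location 1: residuals Receiver 1 182.7, Receiver 2 4.2, Receiver 3 85.3 → max 182.7 km
Location 2: residuals Receiver 1 45.5, Receiver 2 28.4, Receiver 3 57.7 → max 57.7 km
Location 3: residuals Receiver 1 0.0, Receiver 2 0.0, Receiver 3 0.0 → max 0.0 km
Location 4: residuals Receiver 1 111.2, Receiver 2 143.0, Receiver 3 87.2 → max 143.0 km
Location 5: residuals Receiver 1 45.6, Receiver 2 135.2, Receiver 3 145.9 → max 145.9 km
Only Location 3 has all residuals ≈ 0.

Location 3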